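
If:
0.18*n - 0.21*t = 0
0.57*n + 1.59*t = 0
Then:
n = 0.00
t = 0.00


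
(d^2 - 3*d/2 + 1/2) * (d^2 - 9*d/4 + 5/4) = d^4 - 15*d^3/4 + 41*d^2/8 - 3*d + 5/8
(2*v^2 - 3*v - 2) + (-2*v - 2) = 2*v^2 - 5*v - 4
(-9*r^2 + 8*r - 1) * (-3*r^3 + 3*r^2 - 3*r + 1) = 27*r^5 - 51*r^4 + 54*r^3 - 36*r^2 + 11*r - 1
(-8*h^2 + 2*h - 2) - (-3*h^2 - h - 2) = -5*h^2 + 3*h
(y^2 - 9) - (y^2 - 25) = 16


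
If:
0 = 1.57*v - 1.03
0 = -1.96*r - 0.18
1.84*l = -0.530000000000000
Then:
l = -0.29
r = -0.09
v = 0.66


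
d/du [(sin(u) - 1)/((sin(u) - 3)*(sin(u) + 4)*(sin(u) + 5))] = (-2*sin(u)^3 - 3*sin(u)^2 + 12*sin(u) - 67)*cos(u)/((sin(u) - 3)^2*(sin(u) + 4)^2*(sin(u) + 5)^2)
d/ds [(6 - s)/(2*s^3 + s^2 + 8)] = (-2*s^3 - s^2 + 2*s*(s - 6)*(3*s + 1) - 8)/(2*s^3 + s^2 + 8)^2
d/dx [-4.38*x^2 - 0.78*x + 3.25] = -8.76*x - 0.78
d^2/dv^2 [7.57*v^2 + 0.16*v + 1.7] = 15.1400000000000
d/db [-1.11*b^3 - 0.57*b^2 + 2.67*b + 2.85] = -3.33*b^2 - 1.14*b + 2.67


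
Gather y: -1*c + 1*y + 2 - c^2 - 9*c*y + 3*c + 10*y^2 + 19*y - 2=-c^2 + 2*c + 10*y^2 + y*(20 - 9*c)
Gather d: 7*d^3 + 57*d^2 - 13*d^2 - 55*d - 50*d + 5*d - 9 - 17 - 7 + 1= 7*d^3 + 44*d^2 - 100*d - 32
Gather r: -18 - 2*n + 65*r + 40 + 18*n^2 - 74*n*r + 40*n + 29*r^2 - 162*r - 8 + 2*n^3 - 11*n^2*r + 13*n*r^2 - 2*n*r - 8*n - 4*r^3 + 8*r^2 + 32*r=2*n^3 + 18*n^2 + 30*n - 4*r^3 + r^2*(13*n + 37) + r*(-11*n^2 - 76*n - 65) + 14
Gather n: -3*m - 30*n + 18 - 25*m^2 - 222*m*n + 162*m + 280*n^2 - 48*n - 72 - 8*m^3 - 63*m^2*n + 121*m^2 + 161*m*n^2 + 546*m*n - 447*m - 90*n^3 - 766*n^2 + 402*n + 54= -8*m^3 + 96*m^2 - 288*m - 90*n^3 + n^2*(161*m - 486) + n*(-63*m^2 + 324*m + 324)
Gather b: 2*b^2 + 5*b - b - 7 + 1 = 2*b^2 + 4*b - 6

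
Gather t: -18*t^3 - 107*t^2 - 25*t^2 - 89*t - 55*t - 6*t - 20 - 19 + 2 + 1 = -18*t^3 - 132*t^2 - 150*t - 36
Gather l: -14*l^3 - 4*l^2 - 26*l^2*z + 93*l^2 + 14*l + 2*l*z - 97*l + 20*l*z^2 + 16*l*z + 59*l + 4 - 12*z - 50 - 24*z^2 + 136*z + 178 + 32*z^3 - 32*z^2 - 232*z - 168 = -14*l^3 + l^2*(89 - 26*z) + l*(20*z^2 + 18*z - 24) + 32*z^3 - 56*z^2 - 108*z - 36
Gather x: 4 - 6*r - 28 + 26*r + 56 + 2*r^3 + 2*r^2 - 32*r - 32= 2*r^3 + 2*r^2 - 12*r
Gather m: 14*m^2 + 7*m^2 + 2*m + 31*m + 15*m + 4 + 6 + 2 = 21*m^2 + 48*m + 12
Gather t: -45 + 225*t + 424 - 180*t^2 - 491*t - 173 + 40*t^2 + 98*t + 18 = -140*t^2 - 168*t + 224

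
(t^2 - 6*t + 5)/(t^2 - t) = (t - 5)/t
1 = 1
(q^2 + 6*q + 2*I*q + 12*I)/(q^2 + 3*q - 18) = (q + 2*I)/(q - 3)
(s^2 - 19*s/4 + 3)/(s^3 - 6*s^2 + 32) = (s - 3/4)/(s^2 - 2*s - 8)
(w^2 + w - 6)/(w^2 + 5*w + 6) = (w - 2)/(w + 2)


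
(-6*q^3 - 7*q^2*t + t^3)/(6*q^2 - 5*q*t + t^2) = (-2*q^2 - 3*q*t - t^2)/(2*q - t)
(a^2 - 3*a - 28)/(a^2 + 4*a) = (a - 7)/a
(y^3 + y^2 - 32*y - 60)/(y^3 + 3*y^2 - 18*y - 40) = (y - 6)/(y - 4)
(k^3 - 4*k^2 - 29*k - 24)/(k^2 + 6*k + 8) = (k^3 - 4*k^2 - 29*k - 24)/(k^2 + 6*k + 8)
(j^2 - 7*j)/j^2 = (j - 7)/j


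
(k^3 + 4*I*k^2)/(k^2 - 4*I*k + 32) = k^2/(k - 8*I)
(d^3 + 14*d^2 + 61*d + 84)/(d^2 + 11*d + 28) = d + 3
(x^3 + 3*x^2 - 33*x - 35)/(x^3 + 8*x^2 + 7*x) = (x - 5)/x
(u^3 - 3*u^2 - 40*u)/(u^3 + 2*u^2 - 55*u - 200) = u/(u + 5)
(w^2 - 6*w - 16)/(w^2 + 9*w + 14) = (w - 8)/(w + 7)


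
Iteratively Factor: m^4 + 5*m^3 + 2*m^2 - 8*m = (m)*(m^3 + 5*m^2 + 2*m - 8) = m*(m - 1)*(m^2 + 6*m + 8) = m*(m - 1)*(m + 2)*(m + 4)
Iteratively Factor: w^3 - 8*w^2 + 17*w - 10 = (w - 1)*(w^2 - 7*w + 10) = (w - 5)*(w - 1)*(w - 2)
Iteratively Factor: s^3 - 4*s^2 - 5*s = (s - 5)*(s^2 + s) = s*(s - 5)*(s + 1)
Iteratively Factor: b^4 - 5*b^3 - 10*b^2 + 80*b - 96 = (b - 2)*(b^3 - 3*b^2 - 16*b + 48) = (b - 3)*(b - 2)*(b^2 - 16) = (b - 4)*(b - 3)*(b - 2)*(b + 4)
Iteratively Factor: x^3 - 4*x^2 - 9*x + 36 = (x - 3)*(x^2 - x - 12) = (x - 4)*(x - 3)*(x + 3)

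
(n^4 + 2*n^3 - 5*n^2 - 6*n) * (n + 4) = n^5 + 6*n^4 + 3*n^3 - 26*n^2 - 24*n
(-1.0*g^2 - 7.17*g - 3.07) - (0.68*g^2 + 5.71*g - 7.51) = -1.68*g^2 - 12.88*g + 4.44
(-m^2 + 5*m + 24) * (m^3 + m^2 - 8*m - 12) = -m^5 + 4*m^4 + 37*m^3 - 4*m^2 - 252*m - 288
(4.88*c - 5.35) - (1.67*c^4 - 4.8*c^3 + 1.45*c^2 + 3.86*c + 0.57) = -1.67*c^4 + 4.8*c^3 - 1.45*c^2 + 1.02*c - 5.92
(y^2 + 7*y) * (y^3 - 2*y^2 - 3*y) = y^5 + 5*y^4 - 17*y^3 - 21*y^2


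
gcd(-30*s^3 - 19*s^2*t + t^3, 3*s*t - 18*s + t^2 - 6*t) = 3*s + t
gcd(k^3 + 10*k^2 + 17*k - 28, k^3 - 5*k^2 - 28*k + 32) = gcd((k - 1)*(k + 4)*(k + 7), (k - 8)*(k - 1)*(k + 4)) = k^2 + 3*k - 4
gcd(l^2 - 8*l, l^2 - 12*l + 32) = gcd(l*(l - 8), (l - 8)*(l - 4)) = l - 8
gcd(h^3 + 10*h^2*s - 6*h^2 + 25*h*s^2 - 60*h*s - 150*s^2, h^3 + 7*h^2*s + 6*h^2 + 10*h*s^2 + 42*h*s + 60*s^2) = h + 5*s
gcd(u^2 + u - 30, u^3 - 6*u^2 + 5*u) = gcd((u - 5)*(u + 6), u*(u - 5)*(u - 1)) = u - 5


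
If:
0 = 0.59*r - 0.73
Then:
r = 1.24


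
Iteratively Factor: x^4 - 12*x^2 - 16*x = (x + 2)*(x^3 - 2*x^2 - 8*x) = x*(x + 2)*(x^2 - 2*x - 8) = x*(x + 2)^2*(x - 4)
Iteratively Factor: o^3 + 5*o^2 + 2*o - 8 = (o + 2)*(o^2 + 3*o - 4) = (o - 1)*(o + 2)*(o + 4)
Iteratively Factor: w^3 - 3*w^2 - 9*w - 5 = (w + 1)*(w^2 - 4*w - 5) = (w + 1)^2*(w - 5)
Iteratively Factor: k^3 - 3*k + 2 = (k - 1)*(k^2 + k - 2) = (k - 1)*(k + 2)*(k - 1)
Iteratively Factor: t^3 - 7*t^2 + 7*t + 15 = (t - 3)*(t^2 - 4*t - 5) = (t - 5)*(t - 3)*(t + 1)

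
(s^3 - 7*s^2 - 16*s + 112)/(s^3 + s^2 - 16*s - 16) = (s - 7)/(s + 1)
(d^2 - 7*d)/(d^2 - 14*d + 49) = d/(d - 7)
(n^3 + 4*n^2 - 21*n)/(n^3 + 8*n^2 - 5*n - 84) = n/(n + 4)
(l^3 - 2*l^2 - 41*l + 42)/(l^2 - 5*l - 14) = (l^2 + 5*l - 6)/(l + 2)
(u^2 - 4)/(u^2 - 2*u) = (u + 2)/u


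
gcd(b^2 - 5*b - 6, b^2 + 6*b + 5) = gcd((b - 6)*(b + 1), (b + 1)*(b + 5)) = b + 1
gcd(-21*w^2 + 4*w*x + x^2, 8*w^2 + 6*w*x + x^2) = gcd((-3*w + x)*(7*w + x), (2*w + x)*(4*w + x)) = 1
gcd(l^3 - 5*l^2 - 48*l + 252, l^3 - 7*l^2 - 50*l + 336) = l^2 + l - 42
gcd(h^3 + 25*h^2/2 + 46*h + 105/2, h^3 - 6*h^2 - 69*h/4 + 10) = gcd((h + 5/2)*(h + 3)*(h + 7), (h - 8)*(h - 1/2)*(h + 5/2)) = h + 5/2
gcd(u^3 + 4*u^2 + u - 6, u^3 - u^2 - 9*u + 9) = u^2 + 2*u - 3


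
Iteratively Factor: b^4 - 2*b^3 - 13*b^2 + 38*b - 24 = (b - 2)*(b^3 - 13*b + 12) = (b - 2)*(b + 4)*(b^2 - 4*b + 3) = (b - 2)*(b - 1)*(b + 4)*(b - 3)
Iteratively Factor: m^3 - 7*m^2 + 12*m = (m - 3)*(m^2 - 4*m) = (m - 4)*(m - 3)*(m)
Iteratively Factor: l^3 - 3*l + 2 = (l - 1)*(l^2 + l - 2) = (l - 1)*(l + 2)*(l - 1)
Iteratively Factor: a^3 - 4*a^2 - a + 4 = (a + 1)*(a^2 - 5*a + 4) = (a - 4)*(a + 1)*(a - 1)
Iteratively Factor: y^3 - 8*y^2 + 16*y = (y)*(y^2 - 8*y + 16) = y*(y - 4)*(y - 4)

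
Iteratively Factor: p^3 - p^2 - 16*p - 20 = (p + 2)*(p^2 - 3*p - 10) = (p - 5)*(p + 2)*(p + 2)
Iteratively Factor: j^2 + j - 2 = (j + 2)*(j - 1)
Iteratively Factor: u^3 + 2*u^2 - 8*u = (u + 4)*(u^2 - 2*u) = u*(u + 4)*(u - 2)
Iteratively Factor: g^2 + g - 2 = (g + 2)*(g - 1)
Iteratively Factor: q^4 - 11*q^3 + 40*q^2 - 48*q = (q - 4)*(q^3 - 7*q^2 + 12*q) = q*(q - 4)*(q^2 - 7*q + 12) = q*(q - 4)^2*(q - 3)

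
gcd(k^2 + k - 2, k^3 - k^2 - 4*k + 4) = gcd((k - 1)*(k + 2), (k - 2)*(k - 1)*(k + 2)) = k^2 + k - 2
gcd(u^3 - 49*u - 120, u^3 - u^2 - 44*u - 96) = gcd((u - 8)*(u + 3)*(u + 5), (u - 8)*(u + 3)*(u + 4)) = u^2 - 5*u - 24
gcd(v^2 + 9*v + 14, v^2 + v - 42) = v + 7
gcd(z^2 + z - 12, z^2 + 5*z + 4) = z + 4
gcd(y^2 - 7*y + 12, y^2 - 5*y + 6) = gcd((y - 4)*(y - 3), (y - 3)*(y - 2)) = y - 3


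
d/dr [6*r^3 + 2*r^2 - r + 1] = 18*r^2 + 4*r - 1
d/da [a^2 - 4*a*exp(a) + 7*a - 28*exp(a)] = -4*a*exp(a) + 2*a - 32*exp(a) + 7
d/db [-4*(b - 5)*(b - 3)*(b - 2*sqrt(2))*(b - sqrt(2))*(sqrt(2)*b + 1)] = -20*sqrt(2)*b^4 + 80*b^3 + 128*sqrt(2)*b^3 - 480*b^2 - 192*sqrt(2)*b^2 + 64*sqrt(2)*b + 568*b - 60*sqrt(2) + 128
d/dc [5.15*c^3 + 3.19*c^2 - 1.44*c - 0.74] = 15.45*c^2 + 6.38*c - 1.44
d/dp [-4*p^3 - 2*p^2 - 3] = 4*p*(-3*p - 1)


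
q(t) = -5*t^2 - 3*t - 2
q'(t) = -10*t - 3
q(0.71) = -6.65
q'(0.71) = -10.10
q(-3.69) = -59.01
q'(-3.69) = 33.90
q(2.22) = -33.30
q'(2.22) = -25.20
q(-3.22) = -44.18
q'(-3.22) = 29.20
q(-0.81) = -2.85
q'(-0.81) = 5.10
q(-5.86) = -156.12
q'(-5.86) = 55.60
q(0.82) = -7.82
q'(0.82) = -11.20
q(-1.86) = -13.72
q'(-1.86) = 15.60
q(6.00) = -200.00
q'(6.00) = -63.00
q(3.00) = -56.00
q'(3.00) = -33.00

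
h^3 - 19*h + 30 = (h - 3)*(h - 2)*(h + 5)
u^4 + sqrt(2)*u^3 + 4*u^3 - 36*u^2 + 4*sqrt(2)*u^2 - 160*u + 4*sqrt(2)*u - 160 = (u + 2)^2*(u - 4*sqrt(2))*(u + 5*sqrt(2))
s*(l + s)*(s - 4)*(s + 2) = l*s^3 - 2*l*s^2 - 8*l*s + s^4 - 2*s^3 - 8*s^2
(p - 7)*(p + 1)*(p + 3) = p^3 - 3*p^2 - 25*p - 21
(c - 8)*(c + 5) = c^2 - 3*c - 40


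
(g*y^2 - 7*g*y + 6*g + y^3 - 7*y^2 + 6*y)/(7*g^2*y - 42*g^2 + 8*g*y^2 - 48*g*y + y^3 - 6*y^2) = (y - 1)/(7*g + y)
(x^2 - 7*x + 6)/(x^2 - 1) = (x - 6)/(x + 1)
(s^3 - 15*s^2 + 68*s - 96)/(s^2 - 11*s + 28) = (s^2 - 11*s + 24)/(s - 7)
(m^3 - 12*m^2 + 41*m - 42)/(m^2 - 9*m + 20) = (m^3 - 12*m^2 + 41*m - 42)/(m^2 - 9*m + 20)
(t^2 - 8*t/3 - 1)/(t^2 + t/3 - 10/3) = (3*t^2 - 8*t - 3)/(3*t^2 + t - 10)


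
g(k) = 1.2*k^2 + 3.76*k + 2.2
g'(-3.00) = -3.44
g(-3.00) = 1.72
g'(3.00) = 10.96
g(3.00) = 24.28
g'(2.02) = 8.61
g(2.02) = 14.69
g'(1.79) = 8.06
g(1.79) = 12.78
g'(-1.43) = 0.33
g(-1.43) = -0.72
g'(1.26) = 6.78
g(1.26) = 8.84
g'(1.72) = 7.89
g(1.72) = 12.22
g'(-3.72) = -5.17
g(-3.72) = 4.82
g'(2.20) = 9.04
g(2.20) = 16.28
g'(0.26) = 4.38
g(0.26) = 3.26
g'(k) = 2.4*k + 3.76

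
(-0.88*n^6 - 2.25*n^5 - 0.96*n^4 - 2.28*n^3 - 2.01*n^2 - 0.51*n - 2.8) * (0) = 0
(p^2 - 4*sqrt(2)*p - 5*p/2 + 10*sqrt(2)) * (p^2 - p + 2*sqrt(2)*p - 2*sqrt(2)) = p^4 - 7*p^3/2 - 2*sqrt(2)*p^3 - 27*p^2/2 + 7*sqrt(2)*p^2 - 5*sqrt(2)*p + 56*p - 40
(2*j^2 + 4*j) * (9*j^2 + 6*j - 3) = 18*j^4 + 48*j^3 + 18*j^2 - 12*j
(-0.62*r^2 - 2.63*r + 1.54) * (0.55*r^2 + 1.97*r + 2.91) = -0.341*r^4 - 2.6679*r^3 - 6.1383*r^2 - 4.6195*r + 4.4814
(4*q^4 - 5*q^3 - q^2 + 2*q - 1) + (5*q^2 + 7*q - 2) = 4*q^4 - 5*q^3 + 4*q^2 + 9*q - 3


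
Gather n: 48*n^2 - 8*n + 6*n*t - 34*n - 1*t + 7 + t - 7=48*n^2 + n*(6*t - 42)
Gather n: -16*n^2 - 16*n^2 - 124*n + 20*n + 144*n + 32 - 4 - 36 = -32*n^2 + 40*n - 8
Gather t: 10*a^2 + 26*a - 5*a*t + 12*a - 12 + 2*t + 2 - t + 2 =10*a^2 + 38*a + t*(1 - 5*a) - 8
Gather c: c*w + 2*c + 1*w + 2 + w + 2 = c*(w + 2) + 2*w + 4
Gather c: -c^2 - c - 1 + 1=-c^2 - c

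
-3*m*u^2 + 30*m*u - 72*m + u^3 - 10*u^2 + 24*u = (-3*m + u)*(u - 6)*(u - 4)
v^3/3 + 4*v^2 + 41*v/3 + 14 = (v/3 + 1)*(v + 2)*(v + 7)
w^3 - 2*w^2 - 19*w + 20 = (w - 5)*(w - 1)*(w + 4)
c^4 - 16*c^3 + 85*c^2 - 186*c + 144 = (c - 8)*(c - 3)^2*(c - 2)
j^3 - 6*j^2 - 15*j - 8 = (j - 8)*(j + 1)^2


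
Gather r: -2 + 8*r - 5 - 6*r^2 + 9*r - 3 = -6*r^2 + 17*r - 10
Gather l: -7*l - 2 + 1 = -7*l - 1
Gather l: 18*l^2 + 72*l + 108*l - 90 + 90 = 18*l^2 + 180*l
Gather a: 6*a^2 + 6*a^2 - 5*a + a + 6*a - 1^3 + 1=12*a^2 + 2*a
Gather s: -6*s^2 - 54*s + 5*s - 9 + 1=-6*s^2 - 49*s - 8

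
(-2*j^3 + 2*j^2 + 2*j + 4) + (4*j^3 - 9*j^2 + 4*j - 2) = 2*j^3 - 7*j^2 + 6*j + 2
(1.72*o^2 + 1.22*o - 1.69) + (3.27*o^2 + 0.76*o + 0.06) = 4.99*o^2 + 1.98*o - 1.63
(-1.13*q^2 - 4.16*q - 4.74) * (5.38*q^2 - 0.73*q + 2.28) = -6.0794*q^4 - 21.5559*q^3 - 25.0408*q^2 - 6.0246*q - 10.8072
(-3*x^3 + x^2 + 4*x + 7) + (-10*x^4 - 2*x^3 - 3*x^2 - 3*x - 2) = -10*x^4 - 5*x^3 - 2*x^2 + x + 5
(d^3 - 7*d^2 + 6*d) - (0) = d^3 - 7*d^2 + 6*d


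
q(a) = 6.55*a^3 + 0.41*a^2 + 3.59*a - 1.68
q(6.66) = 1975.34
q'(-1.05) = 24.39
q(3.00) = 189.63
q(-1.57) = -31.65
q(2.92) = 175.37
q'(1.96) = 80.68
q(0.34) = -0.15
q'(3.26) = 215.10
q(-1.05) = -12.58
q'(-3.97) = 310.04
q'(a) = 19.65*a^2 + 0.82*a + 3.59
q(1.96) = 56.25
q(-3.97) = -419.31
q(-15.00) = -22069.53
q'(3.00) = 182.90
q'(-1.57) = 50.74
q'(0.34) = 6.14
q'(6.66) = 880.64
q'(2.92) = 173.53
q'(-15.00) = 4412.54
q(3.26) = 241.31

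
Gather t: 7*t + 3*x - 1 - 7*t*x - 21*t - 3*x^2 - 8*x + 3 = t*(-7*x - 14) - 3*x^2 - 5*x + 2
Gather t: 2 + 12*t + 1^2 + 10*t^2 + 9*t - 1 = 10*t^2 + 21*t + 2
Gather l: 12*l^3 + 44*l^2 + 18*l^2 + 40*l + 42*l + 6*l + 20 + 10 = 12*l^3 + 62*l^2 + 88*l + 30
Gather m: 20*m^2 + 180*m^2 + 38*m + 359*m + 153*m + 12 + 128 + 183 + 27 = 200*m^2 + 550*m + 350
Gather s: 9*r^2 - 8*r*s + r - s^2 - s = 9*r^2 + r - s^2 + s*(-8*r - 1)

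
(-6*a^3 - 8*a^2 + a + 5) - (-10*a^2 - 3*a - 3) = -6*a^3 + 2*a^2 + 4*a + 8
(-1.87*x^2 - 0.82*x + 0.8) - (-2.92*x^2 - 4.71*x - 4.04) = 1.05*x^2 + 3.89*x + 4.84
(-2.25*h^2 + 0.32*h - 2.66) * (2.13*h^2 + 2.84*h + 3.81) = -4.7925*h^4 - 5.7084*h^3 - 13.3295*h^2 - 6.3352*h - 10.1346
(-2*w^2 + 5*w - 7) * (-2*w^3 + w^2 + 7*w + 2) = 4*w^5 - 12*w^4 + 5*w^3 + 24*w^2 - 39*w - 14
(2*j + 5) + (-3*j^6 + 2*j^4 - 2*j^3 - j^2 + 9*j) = -3*j^6 + 2*j^4 - 2*j^3 - j^2 + 11*j + 5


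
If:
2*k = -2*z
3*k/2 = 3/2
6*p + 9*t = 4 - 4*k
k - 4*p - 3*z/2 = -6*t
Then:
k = 1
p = 5/16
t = -5/24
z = -1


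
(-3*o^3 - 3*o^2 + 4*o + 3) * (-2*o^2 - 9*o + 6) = 6*o^5 + 33*o^4 + o^3 - 60*o^2 - 3*o + 18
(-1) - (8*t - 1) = -8*t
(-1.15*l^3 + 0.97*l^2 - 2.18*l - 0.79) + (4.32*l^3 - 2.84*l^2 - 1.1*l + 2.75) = 3.17*l^3 - 1.87*l^2 - 3.28*l + 1.96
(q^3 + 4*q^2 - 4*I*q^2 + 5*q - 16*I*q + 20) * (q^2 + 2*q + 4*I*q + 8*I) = q^5 + 6*q^4 + 29*q^3 + 126*q^2 + 20*I*q^2 + 168*q + 120*I*q + 160*I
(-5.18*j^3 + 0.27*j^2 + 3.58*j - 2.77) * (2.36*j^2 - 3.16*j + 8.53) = -12.2248*j^5 + 17.006*j^4 - 36.5898*j^3 - 15.5469*j^2 + 39.2906*j - 23.6281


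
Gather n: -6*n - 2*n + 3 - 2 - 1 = -8*n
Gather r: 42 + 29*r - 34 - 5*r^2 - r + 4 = -5*r^2 + 28*r + 12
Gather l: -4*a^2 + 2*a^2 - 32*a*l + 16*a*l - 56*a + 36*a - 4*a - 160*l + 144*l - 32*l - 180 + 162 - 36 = -2*a^2 - 24*a + l*(-16*a - 48) - 54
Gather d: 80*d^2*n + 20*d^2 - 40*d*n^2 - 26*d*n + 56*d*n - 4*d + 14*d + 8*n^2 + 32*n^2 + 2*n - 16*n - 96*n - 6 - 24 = d^2*(80*n + 20) + d*(-40*n^2 + 30*n + 10) + 40*n^2 - 110*n - 30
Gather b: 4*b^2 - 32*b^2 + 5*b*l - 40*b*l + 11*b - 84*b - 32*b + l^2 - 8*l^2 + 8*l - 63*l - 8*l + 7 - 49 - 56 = -28*b^2 + b*(-35*l - 105) - 7*l^2 - 63*l - 98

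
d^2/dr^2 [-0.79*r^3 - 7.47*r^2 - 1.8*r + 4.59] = -4.74*r - 14.94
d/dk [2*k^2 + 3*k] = 4*k + 3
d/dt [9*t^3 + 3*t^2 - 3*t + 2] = 27*t^2 + 6*t - 3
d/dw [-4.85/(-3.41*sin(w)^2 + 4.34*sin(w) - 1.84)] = (21.049 - 33.077*sin(w))*cos(w)/(3.41*sin(w)^2 - 4.34*sin(w) + 1.84)^2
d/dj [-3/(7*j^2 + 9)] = 42*j/(7*j^2 + 9)^2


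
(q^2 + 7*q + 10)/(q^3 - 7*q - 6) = (q + 5)/(q^2 - 2*q - 3)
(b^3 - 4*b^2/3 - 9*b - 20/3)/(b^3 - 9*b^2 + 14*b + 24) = (b + 5/3)/(b - 6)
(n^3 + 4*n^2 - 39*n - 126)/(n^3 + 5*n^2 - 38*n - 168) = (n + 3)/(n + 4)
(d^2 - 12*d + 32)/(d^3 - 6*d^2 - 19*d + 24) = (d - 4)/(d^2 + 2*d - 3)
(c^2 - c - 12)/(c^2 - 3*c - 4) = (c + 3)/(c + 1)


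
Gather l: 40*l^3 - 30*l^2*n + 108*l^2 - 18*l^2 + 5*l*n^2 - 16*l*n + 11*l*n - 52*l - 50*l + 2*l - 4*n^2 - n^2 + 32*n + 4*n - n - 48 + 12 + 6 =40*l^3 + l^2*(90 - 30*n) + l*(5*n^2 - 5*n - 100) - 5*n^2 + 35*n - 30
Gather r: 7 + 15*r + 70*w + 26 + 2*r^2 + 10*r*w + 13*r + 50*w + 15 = 2*r^2 + r*(10*w + 28) + 120*w + 48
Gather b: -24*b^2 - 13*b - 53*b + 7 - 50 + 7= -24*b^2 - 66*b - 36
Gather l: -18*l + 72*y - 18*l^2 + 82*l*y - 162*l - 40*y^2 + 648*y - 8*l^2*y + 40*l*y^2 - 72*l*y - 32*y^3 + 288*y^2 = l^2*(-8*y - 18) + l*(40*y^2 + 10*y - 180) - 32*y^3 + 248*y^2 + 720*y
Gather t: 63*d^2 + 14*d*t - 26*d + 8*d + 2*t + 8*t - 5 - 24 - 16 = 63*d^2 - 18*d + t*(14*d + 10) - 45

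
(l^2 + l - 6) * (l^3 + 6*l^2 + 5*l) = l^5 + 7*l^4 + 5*l^3 - 31*l^2 - 30*l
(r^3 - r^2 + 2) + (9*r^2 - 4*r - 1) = r^3 + 8*r^2 - 4*r + 1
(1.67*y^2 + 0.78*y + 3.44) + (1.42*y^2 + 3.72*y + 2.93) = 3.09*y^2 + 4.5*y + 6.37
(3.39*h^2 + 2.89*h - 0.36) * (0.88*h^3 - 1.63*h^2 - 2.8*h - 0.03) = 2.9832*h^5 - 2.9825*h^4 - 14.5195*h^3 - 7.6069*h^2 + 0.9213*h + 0.0108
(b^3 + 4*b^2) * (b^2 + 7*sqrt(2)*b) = b^5 + 4*b^4 + 7*sqrt(2)*b^4 + 28*sqrt(2)*b^3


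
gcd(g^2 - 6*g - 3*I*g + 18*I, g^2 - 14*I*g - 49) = 1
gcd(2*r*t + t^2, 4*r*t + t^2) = t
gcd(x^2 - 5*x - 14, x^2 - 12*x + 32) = 1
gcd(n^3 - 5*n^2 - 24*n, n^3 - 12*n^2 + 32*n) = n^2 - 8*n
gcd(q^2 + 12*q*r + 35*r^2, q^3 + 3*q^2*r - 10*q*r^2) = q + 5*r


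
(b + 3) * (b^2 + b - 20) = b^3 + 4*b^2 - 17*b - 60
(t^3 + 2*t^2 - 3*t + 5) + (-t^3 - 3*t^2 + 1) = -t^2 - 3*t + 6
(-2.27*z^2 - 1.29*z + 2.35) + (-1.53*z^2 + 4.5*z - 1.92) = -3.8*z^2 + 3.21*z + 0.43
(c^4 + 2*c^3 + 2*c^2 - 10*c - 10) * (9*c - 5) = 9*c^5 + 13*c^4 + 8*c^3 - 100*c^2 - 40*c + 50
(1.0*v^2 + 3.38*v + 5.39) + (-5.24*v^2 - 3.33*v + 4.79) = -4.24*v^2 + 0.0499999999999998*v + 10.18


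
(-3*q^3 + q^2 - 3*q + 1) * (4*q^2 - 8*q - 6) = -12*q^5 + 28*q^4 - 2*q^3 + 22*q^2 + 10*q - 6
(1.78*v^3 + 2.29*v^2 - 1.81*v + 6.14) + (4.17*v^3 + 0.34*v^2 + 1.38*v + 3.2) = 5.95*v^3 + 2.63*v^2 - 0.43*v + 9.34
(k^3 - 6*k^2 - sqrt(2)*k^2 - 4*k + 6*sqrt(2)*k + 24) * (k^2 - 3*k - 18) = k^5 - 9*k^4 - sqrt(2)*k^4 - 4*k^3 + 9*sqrt(2)*k^3 + 144*k^2 - 108*sqrt(2)*k - 432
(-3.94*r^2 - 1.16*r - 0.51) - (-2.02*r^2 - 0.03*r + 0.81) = -1.92*r^2 - 1.13*r - 1.32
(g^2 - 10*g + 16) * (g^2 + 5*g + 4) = g^4 - 5*g^3 - 30*g^2 + 40*g + 64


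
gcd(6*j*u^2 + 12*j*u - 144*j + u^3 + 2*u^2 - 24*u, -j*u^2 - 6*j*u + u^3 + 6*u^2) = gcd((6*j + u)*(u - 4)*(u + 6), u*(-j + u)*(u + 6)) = u + 6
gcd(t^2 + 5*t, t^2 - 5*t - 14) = 1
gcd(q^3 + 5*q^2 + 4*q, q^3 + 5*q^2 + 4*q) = q^3 + 5*q^2 + 4*q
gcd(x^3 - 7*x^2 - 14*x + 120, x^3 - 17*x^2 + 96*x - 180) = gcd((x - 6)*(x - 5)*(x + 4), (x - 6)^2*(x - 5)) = x^2 - 11*x + 30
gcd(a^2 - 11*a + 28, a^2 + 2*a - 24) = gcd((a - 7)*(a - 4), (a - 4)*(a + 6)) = a - 4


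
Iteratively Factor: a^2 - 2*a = (a - 2)*(a)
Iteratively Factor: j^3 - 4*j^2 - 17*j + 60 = (j + 4)*(j^2 - 8*j + 15) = (j - 3)*(j + 4)*(j - 5)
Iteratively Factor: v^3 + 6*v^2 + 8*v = (v + 4)*(v^2 + 2*v) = (v + 2)*(v + 4)*(v)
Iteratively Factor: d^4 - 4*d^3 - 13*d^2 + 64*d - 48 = (d + 4)*(d^3 - 8*d^2 + 19*d - 12) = (d - 1)*(d + 4)*(d^2 - 7*d + 12) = (d - 3)*(d - 1)*(d + 4)*(d - 4)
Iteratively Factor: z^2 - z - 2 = (z - 2)*(z + 1)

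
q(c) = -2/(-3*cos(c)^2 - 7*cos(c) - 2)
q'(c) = -2*(-6*sin(c)*cos(c) - 7*sin(c))/(-3*cos(c)^2 - 7*cos(c) - 2)^2 = 2*(6*cos(c) + 7)*sin(c)/(3*cos(c)^2 + 7*cos(c) + 2)^2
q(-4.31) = -7.11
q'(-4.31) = 108.20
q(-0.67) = 0.21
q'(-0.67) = -0.17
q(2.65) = -1.09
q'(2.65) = 0.48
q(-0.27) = 0.17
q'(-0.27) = -0.05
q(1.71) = 1.84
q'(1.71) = 10.35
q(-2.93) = -1.01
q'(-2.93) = -0.12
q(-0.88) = 0.26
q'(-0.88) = -0.28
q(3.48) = -1.03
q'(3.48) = -0.24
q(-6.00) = 0.17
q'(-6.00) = 0.05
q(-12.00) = 0.20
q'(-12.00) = 0.13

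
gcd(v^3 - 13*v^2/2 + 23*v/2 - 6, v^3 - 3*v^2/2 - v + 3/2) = v^2 - 5*v/2 + 3/2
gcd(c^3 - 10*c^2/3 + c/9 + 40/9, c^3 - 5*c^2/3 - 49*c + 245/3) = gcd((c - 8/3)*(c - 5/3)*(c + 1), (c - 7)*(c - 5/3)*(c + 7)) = c - 5/3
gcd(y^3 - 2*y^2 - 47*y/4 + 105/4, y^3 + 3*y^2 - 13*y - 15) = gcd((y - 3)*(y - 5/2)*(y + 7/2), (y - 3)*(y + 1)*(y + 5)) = y - 3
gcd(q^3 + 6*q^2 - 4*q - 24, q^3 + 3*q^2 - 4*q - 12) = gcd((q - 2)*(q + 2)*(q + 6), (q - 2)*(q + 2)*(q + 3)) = q^2 - 4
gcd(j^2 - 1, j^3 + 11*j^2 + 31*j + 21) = j + 1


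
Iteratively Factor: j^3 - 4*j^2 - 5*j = (j + 1)*(j^2 - 5*j) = j*(j + 1)*(j - 5)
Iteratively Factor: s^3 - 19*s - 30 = (s + 3)*(s^2 - 3*s - 10) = (s - 5)*(s + 3)*(s + 2)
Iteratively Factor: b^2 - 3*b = (b)*(b - 3)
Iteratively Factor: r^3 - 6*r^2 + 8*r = (r)*(r^2 - 6*r + 8) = r*(r - 4)*(r - 2)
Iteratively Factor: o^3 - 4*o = (o)*(o^2 - 4) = o*(o + 2)*(o - 2)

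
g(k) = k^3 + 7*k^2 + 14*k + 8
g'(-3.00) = -1.00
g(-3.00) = 2.00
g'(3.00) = 83.00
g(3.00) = 140.00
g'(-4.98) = 18.68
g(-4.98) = -11.62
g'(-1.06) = 2.53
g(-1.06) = -0.17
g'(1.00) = 31.00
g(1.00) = 30.00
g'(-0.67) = 5.97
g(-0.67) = 1.46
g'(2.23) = 60.14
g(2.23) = 85.12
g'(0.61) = 23.66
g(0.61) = 19.37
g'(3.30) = 92.87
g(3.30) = 166.37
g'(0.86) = 28.26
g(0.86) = 25.85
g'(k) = 3*k^2 + 14*k + 14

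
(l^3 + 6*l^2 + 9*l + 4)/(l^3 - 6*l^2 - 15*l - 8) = (l + 4)/(l - 8)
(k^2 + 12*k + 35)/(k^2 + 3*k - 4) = (k^2 + 12*k + 35)/(k^2 + 3*k - 4)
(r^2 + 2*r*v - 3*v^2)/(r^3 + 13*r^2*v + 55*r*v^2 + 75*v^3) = (r - v)/(r^2 + 10*r*v + 25*v^2)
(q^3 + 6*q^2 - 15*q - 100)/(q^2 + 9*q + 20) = (q^2 + q - 20)/(q + 4)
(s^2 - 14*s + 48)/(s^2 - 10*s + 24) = (s - 8)/(s - 4)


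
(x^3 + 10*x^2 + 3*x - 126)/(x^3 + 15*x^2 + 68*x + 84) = (x - 3)/(x + 2)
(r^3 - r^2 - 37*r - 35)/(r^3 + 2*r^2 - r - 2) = (r^2 - 2*r - 35)/(r^2 + r - 2)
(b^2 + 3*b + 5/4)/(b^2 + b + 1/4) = (2*b + 5)/(2*b + 1)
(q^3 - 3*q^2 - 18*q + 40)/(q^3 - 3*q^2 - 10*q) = (q^2 + 2*q - 8)/(q*(q + 2))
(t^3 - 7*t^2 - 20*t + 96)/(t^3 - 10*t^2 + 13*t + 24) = (t + 4)/(t + 1)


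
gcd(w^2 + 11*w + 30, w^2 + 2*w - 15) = w + 5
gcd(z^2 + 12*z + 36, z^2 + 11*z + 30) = z + 6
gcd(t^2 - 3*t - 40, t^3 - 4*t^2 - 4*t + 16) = 1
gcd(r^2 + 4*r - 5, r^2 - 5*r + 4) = r - 1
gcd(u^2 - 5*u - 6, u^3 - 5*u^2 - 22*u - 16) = u + 1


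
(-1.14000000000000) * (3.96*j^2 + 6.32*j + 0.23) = -4.5144*j^2 - 7.2048*j - 0.2622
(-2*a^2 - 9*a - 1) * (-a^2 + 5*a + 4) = 2*a^4 - a^3 - 52*a^2 - 41*a - 4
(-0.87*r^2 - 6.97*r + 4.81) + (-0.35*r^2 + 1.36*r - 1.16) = -1.22*r^2 - 5.61*r + 3.65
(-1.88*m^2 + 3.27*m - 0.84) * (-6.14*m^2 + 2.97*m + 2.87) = 11.5432*m^4 - 25.6614*m^3 + 9.4739*m^2 + 6.8901*m - 2.4108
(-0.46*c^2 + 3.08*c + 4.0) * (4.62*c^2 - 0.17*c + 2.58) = -2.1252*c^4 + 14.3078*c^3 + 16.7696*c^2 + 7.2664*c + 10.32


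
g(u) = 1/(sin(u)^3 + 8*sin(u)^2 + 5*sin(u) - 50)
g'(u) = (-3*sin(u)^2*cos(u) - 16*sin(u)*cos(u) - 5*cos(u))/(sin(u)^3 + 8*sin(u)^2 + 5*sin(u) - 50)^2 = -(3*sin(u) + 1)*cos(u)/((sin(u) - 2)^2*(sin(u) + 5)^3)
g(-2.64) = -0.02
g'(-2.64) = -0.00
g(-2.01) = -0.02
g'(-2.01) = -0.00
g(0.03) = -0.02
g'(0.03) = -0.00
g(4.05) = -0.02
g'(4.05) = -0.00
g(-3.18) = -0.02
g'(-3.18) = 0.00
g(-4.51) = -0.03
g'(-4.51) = 0.00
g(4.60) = -0.02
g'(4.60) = -0.00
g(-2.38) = -0.02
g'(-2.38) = -0.00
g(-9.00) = -0.02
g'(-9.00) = 0.00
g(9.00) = -0.02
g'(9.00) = 0.01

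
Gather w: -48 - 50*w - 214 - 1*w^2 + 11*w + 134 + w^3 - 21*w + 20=w^3 - w^2 - 60*w - 108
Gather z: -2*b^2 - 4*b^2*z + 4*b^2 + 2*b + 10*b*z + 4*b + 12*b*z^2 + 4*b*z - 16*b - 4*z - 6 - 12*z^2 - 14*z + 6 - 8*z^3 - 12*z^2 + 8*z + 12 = 2*b^2 - 10*b - 8*z^3 + z^2*(12*b - 24) + z*(-4*b^2 + 14*b - 10) + 12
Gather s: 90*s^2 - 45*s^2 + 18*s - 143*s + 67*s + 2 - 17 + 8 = 45*s^2 - 58*s - 7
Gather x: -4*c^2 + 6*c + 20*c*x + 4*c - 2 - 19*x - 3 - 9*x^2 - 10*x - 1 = -4*c^2 + 10*c - 9*x^2 + x*(20*c - 29) - 6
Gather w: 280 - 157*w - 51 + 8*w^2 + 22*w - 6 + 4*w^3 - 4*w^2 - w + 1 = 4*w^3 + 4*w^2 - 136*w + 224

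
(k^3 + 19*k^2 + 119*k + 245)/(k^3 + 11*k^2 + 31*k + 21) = (k^2 + 12*k + 35)/(k^2 + 4*k + 3)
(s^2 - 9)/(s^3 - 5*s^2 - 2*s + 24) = (s + 3)/(s^2 - 2*s - 8)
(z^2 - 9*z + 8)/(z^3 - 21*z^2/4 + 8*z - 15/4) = 4*(z - 8)/(4*z^2 - 17*z + 15)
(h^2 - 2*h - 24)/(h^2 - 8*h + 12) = (h + 4)/(h - 2)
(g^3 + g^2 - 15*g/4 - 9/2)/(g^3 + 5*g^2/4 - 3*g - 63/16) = 4*(g - 2)/(4*g - 7)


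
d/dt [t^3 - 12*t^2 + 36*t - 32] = 3*t^2 - 24*t + 36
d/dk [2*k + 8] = 2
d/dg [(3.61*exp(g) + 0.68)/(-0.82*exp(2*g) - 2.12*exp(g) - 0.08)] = (2.9602*exp(2*g) + 1.1152*exp(g) + 1.1528)*exp(g)/(0.6724*exp(4*g) + 3.4768*exp(3*g) + 4.6256*exp(2*g) + 0.3392*exp(g) + 0.0064)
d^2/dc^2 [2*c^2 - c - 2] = 4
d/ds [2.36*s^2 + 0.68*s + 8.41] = 4.72*s + 0.68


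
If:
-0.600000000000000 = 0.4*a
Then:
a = -1.50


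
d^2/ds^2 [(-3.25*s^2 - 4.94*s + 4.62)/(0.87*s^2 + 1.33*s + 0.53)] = (0.0429780000000193*s^3 + 29.972718*s^2 + 45.741816*s + 17.222634)/(0.658503*s^6 + 3.020031*s^5 + 5.8203*s^4 + 6.032215*s^3 + 3.5457*s^2 + 1.120791*s + 0.148877)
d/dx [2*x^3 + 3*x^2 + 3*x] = 6*x^2 + 6*x + 3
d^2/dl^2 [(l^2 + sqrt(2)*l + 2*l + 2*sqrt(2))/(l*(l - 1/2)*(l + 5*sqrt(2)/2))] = 8*(8*l^6 + 24*sqrt(2)*l^5 + 48*l^5 + 96*l^4 + 234*sqrt(2)*l^4 + 13*sqrt(2)*l^3 + 874*l^3 - 360*l^2 + 612*sqrt(2)*l^2 - 300*sqrt(2)*l + 60*l + 50*sqrt(2))/(l^3*(32*l^6 - 48*l^5 + 240*sqrt(2)*l^5 - 360*sqrt(2)*l^4 + 1224*l^4 - 1804*l^3 + 1180*sqrt(2)*l^3 - 1530*sqrt(2)*l^2 + 900*l^2 - 150*l + 750*sqrt(2)*l - 125*sqrt(2)))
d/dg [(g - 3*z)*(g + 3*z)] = 2*g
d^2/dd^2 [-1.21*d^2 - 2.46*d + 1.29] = -2.42000000000000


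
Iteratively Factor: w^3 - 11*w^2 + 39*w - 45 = (w - 5)*(w^2 - 6*w + 9) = (w - 5)*(w - 3)*(w - 3)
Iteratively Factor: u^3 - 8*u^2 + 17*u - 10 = (u - 2)*(u^2 - 6*u + 5) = (u - 2)*(u - 1)*(u - 5)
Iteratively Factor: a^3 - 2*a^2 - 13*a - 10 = (a + 2)*(a^2 - 4*a - 5) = (a + 1)*(a + 2)*(a - 5)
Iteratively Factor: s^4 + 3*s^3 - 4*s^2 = (s)*(s^3 + 3*s^2 - 4*s) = s*(s - 1)*(s^2 + 4*s) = s^2*(s - 1)*(s + 4)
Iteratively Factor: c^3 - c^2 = (c)*(c^2 - c) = c*(c - 1)*(c)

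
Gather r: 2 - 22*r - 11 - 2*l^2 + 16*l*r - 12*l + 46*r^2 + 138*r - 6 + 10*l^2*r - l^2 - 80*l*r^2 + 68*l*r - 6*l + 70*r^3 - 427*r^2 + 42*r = -3*l^2 - 18*l + 70*r^3 + r^2*(-80*l - 381) + r*(10*l^2 + 84*l + 158) - 15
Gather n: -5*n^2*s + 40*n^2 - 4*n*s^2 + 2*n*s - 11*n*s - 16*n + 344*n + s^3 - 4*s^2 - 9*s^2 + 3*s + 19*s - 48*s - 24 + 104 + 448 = n^2*(40 - 5*s) + n*(-4*s^2 - 9*s + 328) + s^3 - 13*s^2 - 26*s + 528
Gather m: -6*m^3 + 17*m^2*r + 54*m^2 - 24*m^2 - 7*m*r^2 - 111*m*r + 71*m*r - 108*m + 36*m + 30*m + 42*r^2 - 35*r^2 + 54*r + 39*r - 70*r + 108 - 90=-6*m^3 + m^2*(17*r + 30) + m*(-7*r^2 - 40*r - 42) + 7*r^2 + 23*r + 18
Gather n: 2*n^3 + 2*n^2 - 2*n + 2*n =2*n^3 + 2*n^2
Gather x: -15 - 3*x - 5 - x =-4*x - 20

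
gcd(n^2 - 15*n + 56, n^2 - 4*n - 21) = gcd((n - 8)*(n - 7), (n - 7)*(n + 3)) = n - 7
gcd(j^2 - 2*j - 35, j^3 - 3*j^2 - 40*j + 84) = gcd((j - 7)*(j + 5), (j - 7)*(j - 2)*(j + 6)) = j - 7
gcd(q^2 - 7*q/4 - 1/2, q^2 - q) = 1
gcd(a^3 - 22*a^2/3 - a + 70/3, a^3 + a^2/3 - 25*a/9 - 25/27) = a + 5/3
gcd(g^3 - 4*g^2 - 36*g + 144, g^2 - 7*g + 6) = g - 6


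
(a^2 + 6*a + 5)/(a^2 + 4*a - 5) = (a + 1)/(a - 1)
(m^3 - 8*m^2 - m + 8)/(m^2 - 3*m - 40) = (m^2 - 1)/(m + 5)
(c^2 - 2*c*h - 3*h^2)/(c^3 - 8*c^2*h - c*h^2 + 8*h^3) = (c - 3*h)/(c^2 - 9*c*h + 8*h^2)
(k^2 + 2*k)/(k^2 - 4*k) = (k + 2)/(k - 4)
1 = 1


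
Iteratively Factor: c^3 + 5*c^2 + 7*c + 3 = (c + 3)*(c^2 + 2*c + 1) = (c + 1)*(c + 3)*(c + 1)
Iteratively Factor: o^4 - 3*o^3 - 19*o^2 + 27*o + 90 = (o - 5)*(o^3 + 2*o^2 - 9*o - 18) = (o - 5)*(o + 3)*(o^2 - o - 6) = (o - 5)*(o - 3)*(o + 3)*(o + 2)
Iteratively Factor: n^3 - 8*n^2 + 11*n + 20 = (n + 1)*(n^2 - 9*n + 20) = (n - 5)*(n + 1)*(n - 4)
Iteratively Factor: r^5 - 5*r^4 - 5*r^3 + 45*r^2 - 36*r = (r - 4)*(r^4 - r^3 - 9*r^2 + 9*r) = r*(r - 4)*(r^3 - r^2 - 9*r + 9) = r*(r - 4)*(r - 1)*(r^2 - 9) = r*(r - 4)*(r - 1)*(r + 3)*(r - 3)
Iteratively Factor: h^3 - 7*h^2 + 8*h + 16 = (h - 4)*(h^2 - 3*h - 4) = (h - 4)*(h + 1)*(h - 4)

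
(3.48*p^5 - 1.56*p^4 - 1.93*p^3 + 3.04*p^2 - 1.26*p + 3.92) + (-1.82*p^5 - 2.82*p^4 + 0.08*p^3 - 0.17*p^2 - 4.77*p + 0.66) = 1.66*p^5 - 4.38*p^4 - 1.85*p^3 + 2.87*p^2 - 6.03*p + 4.58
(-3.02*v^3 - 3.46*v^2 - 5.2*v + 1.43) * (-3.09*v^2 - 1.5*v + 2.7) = 9.3318*v^5 + 15.2214*v^4 + 13.104*v^3 - 5.9607*v^2 - 16.185*v + 3.861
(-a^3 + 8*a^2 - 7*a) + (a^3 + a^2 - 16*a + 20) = 9*a^2 - 23*a + 20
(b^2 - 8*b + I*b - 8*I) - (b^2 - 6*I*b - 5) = -8*b + 7*I*b + 5 - 8*I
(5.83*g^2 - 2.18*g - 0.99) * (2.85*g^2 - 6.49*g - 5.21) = 16.6155*g^4 - 44.0497*g^3 - 19.0476*g^2 + 17.7829*g + 5.1579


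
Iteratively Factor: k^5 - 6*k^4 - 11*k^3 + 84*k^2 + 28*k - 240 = (k + 3)*(k^4 - 9*k^3 + 16*k^2 + 36*k - 80) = (k - 4)*(k + 3)*(k^3 - 5*k^2 - 4*k + 20) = (k - 4)*(k + 2)*(k + 3)*(k^2 - 7*k + 10) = (k - 4)*(k - 2)*(k + 2)*(k + 3)*(k - 5)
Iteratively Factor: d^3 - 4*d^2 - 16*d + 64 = (d - 4)*(d^2 - 16) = (d - 4)^2*(d + 4)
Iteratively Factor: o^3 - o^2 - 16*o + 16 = (o - 4)*(o^2 + 3*o - 4) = (o - 4)*(o - 1)*(o + 4)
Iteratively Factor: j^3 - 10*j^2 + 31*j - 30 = (j - 5)*(j^2 - 5*j + 6) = (j - 5)*(j - 2)*(j - 3)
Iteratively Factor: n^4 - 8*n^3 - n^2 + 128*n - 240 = (n - 5)*(n^3 - 3*n^2 - 16*n + 48) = (n - 5)*(n + 4)*(n^2 - 7*n + 12) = (n - 5)*(n - 3)*(n + 4)*(n - 4)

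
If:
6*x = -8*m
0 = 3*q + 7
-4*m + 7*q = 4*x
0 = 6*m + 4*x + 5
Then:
No Solution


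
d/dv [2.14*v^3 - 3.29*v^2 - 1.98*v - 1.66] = 6.42*v^2 - 6.58*v - 1.98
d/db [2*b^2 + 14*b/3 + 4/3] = 4*b + 14/3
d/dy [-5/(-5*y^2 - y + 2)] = 5*(-10*y - 1)/(5*y^2 + y - 2)^2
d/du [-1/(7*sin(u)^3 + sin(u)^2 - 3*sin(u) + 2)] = (21*sin(u)^2 + 2*sin(u) - 3)*cos(u)/(7*sin(u)^3 + sin(u)^2 - 3*sin(u) + 2)^2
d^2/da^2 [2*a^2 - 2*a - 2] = 4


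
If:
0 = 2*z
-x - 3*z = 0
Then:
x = 0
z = 0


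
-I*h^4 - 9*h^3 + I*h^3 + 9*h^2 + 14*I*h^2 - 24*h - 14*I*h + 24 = (h - 6*I)*(h - 4*I)*(h + I)*(-I*h + I)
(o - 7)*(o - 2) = o^2 - 9*o + 14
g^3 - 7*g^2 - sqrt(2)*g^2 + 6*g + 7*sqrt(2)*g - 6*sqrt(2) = (g - 6)*(g - 1)*(g - sqrt(2))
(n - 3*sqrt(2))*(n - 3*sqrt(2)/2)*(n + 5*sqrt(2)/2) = n^3 - 2*sqrt(2)*n^2 - 27*n/2 + 45*sqrt(2)/2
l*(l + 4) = l^2 + 4*l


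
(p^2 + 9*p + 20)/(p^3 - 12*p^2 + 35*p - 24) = (p^2 + 9*p + 20)/(p^3 - 12*p^2 + 35*p - 24)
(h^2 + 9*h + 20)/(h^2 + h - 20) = (h + 4)/(h - 4)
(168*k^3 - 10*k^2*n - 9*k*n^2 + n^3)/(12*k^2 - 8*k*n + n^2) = (28*k^2 + 3*k*n - n^2)/(2*k - n)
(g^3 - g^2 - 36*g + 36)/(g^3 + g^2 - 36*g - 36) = (g - 1)/(g + 1)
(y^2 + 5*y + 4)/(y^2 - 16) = (y + 1)/(y - 4)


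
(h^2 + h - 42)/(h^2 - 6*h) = (h + 7)/h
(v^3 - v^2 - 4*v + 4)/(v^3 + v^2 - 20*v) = (v^3 - v^2 - 4*v + 4)/(v*(v^2 + v - 20))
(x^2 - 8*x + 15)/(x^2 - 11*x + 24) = (x - 5)/(x - 8)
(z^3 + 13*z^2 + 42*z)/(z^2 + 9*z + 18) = z*(z + 7)/(z + 3)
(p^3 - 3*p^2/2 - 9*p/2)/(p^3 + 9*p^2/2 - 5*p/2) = (2*p^2 - 3*p - 9)/(2*p^2 + 9*p - 5)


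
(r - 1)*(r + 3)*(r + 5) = r^3 + 7*r^2 + 7*r - 15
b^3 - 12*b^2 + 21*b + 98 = (b - 7)^2*(b + 2)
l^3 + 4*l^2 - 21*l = l*(l - 3)*(l + 7)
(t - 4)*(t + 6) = t^2 + 2*t - 24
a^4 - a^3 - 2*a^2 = a^2*(a - 2)*(a + 1)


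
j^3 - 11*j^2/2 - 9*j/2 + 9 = (j - 6)*(j - 1)*(j + 3/2)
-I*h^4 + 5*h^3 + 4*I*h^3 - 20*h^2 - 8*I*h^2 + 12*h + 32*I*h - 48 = (h - 4)*(h - 2*I)*(h + 6*I)*(-I*h + 1)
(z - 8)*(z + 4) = z^2 - 4*z - 32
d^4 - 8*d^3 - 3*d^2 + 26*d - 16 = (d - 8)*(d - 1)^2*(d + 2)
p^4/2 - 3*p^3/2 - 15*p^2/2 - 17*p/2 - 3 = (p/2 + 1/2)*(p - 6)*(p + 1)^2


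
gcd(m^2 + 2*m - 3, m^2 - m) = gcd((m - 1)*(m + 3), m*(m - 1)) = m - 1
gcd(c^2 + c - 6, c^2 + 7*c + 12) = c + 3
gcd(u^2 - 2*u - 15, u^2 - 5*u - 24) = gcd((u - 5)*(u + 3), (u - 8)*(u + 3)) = u + 3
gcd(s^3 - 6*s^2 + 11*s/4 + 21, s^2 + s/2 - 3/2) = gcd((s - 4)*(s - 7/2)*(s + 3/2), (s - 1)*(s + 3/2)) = s + 3/2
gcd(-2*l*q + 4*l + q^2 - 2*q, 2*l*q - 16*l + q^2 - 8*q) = 1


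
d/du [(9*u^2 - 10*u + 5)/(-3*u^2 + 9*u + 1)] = (51*u^2 + 48*u - 55)/(9*u^4 - 54*u^3 + 75*u^2 + 18*u + 1)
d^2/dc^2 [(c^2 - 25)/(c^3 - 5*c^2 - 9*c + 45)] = 2*(c^3 + 15*c^2 + 27*c + 45)/(c^6 - 27*c^4 + 243*c^2 - 729)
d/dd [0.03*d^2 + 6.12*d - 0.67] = 0.06*d + 6.12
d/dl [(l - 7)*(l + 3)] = 2*l - 4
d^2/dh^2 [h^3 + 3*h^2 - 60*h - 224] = 6*h + 6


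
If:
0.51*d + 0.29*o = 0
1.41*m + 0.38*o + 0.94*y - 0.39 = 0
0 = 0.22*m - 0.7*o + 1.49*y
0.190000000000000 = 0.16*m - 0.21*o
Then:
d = 0.26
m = 0.60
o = -0.45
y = -0.30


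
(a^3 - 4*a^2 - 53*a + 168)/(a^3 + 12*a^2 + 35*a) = (a^2 - 11*a + 24)/(a*(a + 5))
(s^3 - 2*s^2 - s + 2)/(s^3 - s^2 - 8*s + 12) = (s^2 - 1)/(s^2 + s - 6)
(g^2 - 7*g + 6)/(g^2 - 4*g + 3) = (g - 6)/(g - 3)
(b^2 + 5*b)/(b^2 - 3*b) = (b + 5)/(b - 3)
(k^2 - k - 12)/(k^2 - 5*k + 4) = (k + 3)/(k - 1)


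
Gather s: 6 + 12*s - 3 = 12*s + 3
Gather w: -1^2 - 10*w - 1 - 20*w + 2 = -30*w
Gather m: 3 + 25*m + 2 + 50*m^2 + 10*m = 50*m^2 + 35*m + 5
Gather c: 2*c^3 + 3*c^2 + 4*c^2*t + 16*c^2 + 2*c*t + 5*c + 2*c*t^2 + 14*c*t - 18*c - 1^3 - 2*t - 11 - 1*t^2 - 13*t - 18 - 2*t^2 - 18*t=2*c^3 + c^2*(4*t + 19) + c*(2*t^2 + 16*t - 13) - 3*t^2 - 33*t - 30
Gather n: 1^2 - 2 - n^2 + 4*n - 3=-n^2 + 4*n - 4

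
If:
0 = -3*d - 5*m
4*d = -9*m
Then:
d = 0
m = 0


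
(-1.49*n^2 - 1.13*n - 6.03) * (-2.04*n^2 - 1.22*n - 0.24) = 3.0396*n^4 + 4.123*n^3 + 14.0374*n^2 + 7.6278*n + 1.4472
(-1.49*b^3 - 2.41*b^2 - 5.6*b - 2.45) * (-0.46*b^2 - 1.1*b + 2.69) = 0.6854*b^5 + 2.7476*b^4 + 1.2189*b^3 + 0.8041*b^2 - 12.369*b - 6.5905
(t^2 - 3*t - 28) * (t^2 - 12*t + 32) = t^4 - 15*t^3 + 40*t^2 + 240*t - 896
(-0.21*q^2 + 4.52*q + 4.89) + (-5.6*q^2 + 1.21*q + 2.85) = -5.81*q^2 + 5.73*q + 7.74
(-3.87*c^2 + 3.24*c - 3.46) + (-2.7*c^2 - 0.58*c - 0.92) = -6.57*c^2 + 2.66*c - 4.38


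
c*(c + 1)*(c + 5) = c^3 + 6*c^2 + 5*c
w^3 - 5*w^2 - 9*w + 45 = (w - 5)*(w - 3)*(w + 3)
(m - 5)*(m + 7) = m^2 + 2*m - 35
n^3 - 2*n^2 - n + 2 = (n - 2)*(n - 1)*(n + 1)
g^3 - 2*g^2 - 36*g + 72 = (g - 6)*(g - 2)*(g + 6)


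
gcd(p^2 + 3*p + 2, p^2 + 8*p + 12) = p + 2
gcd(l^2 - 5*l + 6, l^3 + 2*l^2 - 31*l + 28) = 1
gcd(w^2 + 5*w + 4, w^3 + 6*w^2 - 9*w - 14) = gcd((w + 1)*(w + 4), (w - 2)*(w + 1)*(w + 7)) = w + 1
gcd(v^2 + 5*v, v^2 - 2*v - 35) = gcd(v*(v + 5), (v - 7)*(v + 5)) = v + 5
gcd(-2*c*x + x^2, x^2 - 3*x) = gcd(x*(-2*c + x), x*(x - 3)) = x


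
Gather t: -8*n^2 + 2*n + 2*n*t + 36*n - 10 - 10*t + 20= -8*n^2 + 38*n + t*(2*n - 10) + 10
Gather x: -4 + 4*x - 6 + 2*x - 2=6*x - 12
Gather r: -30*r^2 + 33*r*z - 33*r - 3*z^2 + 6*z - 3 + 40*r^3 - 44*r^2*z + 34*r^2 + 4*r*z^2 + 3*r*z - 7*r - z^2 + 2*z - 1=40*r^3 + r^2*(4 - 44*z) + r*(4*z^2 + 36*z - 40) - 4*z^2 + 8*z - 4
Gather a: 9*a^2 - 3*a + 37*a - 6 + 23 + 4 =9*a^2 + 34*a + 21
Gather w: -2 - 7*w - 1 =-7*w - 3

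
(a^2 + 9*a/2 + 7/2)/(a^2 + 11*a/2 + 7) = (a + 1)/(a + 2)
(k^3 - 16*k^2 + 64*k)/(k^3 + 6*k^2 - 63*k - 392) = k*(k - 8)/(k^2 + 14*k + 49)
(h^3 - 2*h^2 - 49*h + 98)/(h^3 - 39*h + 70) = (h - 7)/(h - 5)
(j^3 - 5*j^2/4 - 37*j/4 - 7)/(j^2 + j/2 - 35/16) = 4*(j^2 - 3*j - 4)/(4*j - 5)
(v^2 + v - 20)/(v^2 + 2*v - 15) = (v - 4)/(v - 3)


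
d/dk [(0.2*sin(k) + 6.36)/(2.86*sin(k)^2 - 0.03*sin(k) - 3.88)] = (-36.3792*sin(k) + 0.286*cos(2*k) - 0.8712)*cos(k)/(-2.86*sin(k)^2 + 0.03*sin(k) + 3.88)^2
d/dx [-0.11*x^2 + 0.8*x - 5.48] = 0.8 - 0.22*x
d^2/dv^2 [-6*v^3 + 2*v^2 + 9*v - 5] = 4 - 36*v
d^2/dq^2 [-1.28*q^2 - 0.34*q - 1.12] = -2.56000000000000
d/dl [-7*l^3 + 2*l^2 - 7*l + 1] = -21*l^2 + 4*l - 7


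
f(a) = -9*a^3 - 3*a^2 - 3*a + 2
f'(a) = -27*a^2 - 6*a - 3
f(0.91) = -10.00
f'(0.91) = -30.82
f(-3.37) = 322.49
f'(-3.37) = -289.42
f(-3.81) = 467.64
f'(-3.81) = -372.07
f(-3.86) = 486.49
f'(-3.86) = -382.13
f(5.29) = -1430.15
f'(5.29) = -790.31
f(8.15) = -5093.81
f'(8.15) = -1845.31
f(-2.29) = 101.22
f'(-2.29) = -130.85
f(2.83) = -234.50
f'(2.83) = -236.22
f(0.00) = 2.00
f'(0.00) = -3.00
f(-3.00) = 227.00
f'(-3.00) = -228.00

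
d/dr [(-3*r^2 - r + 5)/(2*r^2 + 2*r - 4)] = (-r^2 + r - 3/2)/(r^4 + 2*r^3 - 3*r^2 - 4*r + 4)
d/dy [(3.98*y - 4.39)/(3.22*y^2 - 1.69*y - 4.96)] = (-12.8156*y^2 + 28.2716*y - 27.1599)/(10.3684*y^4 - 10.8836*y^3 - 29.0863*y^2 + 16.7648*y + 24.6016)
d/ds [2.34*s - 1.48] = 2.34000000000000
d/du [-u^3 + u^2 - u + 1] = -3*u^2 + 2*u - 1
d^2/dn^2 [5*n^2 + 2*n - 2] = 10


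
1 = 1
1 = 1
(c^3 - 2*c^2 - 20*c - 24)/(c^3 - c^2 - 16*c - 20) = (c - 6)/(c - 5)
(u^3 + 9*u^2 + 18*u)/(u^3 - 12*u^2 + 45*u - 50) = u*(u^2 + 9*u + 18)/(u^3 - 12*u^2 + 45*u - 50)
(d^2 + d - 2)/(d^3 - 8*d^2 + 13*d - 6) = (d + 2)/(d^2 - 7*d + 6)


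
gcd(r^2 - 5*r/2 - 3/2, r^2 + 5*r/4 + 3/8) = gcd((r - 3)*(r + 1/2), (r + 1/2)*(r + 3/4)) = r + 1/2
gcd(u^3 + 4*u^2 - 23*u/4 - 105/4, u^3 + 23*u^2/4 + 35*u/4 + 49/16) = u + 7/2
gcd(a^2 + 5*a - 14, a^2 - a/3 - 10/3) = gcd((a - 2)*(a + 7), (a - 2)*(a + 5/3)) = a - 2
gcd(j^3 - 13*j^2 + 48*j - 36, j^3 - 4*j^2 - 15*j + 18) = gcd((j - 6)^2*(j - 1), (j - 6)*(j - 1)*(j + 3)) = j^2 - 7*j + 6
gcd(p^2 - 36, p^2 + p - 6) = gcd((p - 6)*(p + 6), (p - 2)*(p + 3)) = 1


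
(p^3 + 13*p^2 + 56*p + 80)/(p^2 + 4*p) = p + 9 + 20/p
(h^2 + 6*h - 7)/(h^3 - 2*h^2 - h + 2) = (h + 7)/(h^2 - h - 2)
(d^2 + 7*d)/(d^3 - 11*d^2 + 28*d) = (d + 7)/(d^2 - 11*d + 28)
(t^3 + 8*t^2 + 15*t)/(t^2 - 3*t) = (t^2 + 8*t + 15)/(t - 3)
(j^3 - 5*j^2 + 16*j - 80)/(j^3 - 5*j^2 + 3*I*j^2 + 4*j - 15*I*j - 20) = (j - 4*I)/(j - I)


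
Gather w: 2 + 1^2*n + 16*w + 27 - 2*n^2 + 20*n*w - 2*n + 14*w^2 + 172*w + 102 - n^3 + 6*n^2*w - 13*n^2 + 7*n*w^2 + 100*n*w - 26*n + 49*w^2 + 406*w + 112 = -n^3 - 15*n^2 - 27*n + w^2*(7*n + 63) + w*(6*n^2 + 120*n + 594) + 243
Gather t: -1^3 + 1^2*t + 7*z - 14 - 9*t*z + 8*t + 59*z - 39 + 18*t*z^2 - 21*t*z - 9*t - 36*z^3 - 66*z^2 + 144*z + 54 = t*(18*z^2 - 30*z) - 36*z^3 - 66*z^2 + 210*z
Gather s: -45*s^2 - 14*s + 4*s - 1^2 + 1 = -45*s^2 - 10*s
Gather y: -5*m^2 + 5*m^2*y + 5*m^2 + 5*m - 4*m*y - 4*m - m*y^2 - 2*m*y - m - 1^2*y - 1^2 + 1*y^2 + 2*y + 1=y^2*(1 - m) + y*(5*m^2 - 6*m + 1)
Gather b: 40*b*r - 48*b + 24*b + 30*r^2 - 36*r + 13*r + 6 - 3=b*(40*r - 24) + 30*r^2 - 23*r + 3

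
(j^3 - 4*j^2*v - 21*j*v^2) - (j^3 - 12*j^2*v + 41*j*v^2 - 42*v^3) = 8*j^2*v - 62*j*v^2 + 42*v^3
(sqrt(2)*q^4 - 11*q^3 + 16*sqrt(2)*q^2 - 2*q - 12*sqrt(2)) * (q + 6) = sqrt(2)*q^5 - 11*q^4 + 6*sqrt(2)*q^4 - 66*q^3 + 16*sqrt(2)*q^3 - 2*q^2 + 96*sqrt(2)*q^2 - 12*sqrt(2)*q - 12*q - 72*sqrt(2)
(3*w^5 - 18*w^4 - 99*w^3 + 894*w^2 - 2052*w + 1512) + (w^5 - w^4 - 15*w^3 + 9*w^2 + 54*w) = 4*w^5 - 19*w^4 - 114*w^3 + 903*w^2 - 1998*w + 1512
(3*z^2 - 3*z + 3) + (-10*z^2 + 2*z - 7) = -7*z^2 - z - 4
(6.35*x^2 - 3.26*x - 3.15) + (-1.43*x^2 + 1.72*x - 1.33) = 4.92*x^2 - 1.54*x - 4.48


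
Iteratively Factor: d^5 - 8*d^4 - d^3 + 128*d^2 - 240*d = (d)*(d^4 - 8*d^3 - d^2 + 128*d - 240) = d*(d - 4)*(d^3 - 4*d^2 - 17*d + 60) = d*(d - 5)*(d - 4)*(d^2 + d - 12) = d*(d - 5)*(d - 4)*(d - 3)*(d + 4)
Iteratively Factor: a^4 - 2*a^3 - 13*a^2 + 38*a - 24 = (a - 1)*(a^3 - a^2 - 14*a + 24) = (a - 1)*(a + 4)*(a^2 - 5*a + 6) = (a - 3)*(a - 1)*(a + 4)*(a - 2)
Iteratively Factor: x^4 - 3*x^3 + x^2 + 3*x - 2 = (x - 1)*(x^3 - 2*x^2 - x + 2) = (x - 2)*(x - 1)*(x^2 - 1) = (x - 2)*(x - 1)*(x + 1)*(x - 1)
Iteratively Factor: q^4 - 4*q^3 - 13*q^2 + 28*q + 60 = (q - 3)*(q^3 - q^2 - 16*q - 20) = (q - 3)*(q + 2)*(q^2 - 3*q - 10) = (q - 5)*(q - 3)*(q + 2)*(q + 2)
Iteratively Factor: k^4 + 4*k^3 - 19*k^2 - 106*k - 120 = (k + 2)*(k^3 + 2*k^2 - 23*k - 60) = (k + 2)*(k + 3)*(k^2 - k - 20) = (k - 5)*(k + 2)*(k + 3)*(k + 4)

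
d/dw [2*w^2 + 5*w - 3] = 4*w + 5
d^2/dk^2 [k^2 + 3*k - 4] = 2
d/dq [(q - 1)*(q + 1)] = 2*q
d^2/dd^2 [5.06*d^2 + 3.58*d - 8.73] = 10.1200000000000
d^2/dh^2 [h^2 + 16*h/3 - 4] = 2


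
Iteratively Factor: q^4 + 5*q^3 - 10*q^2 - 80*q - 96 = (q + 2)*(q^3 + 3*q^2 - 16*q - 48) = (q - 4)*(q + 2)*(q^2 + 7*q + 12) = (q - 4)*(q + 2)*(q + 3)*(q + 4)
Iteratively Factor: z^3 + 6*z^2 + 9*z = (z + 3)*(z^2 + 3*z) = z*(z + 3)*(z + 3)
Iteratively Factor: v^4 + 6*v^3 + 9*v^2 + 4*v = (v + 1)*(v^3 + 5*v^2 + 4*v) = v*(v + 1)*(v^2 + 5*v + 4) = v*(v + 1)*(v + 4)*(v + 1)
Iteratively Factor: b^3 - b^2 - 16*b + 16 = (b - 1)*(b^2 - 16) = (b - 1)*(b + 4)*(b - 4)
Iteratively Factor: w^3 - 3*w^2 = (w)*(w^2 - 3*w) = w^2*(w - 3)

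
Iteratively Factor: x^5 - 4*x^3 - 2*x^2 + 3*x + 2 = (x + 1)*(x^4 - x^3 - 3*x^2 + x + 2) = (x - 2)*(x + 1)*(x^3 + x^2 - x - 1) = (x - 2)*(x + 1)^2*(x^2 - 1) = (x - 2)*(x + 1)^3*(x - 1)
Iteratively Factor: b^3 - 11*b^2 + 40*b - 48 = (b - 4)*(b^2 - 7*b + 12) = (b - 4)^2*(b - 3)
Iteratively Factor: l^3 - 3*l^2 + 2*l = (l - 2)*(l^2 - l) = l*(l - 2)*(l - 1)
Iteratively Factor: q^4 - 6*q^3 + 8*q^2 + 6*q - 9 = (q - 3)*(q^3 - 3*q^2 - q + 3) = (q - 3)^2*(q^2 - 1) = (q - 3)^2*(q + 1)*(q - 1)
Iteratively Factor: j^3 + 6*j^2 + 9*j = (j)*(j^2 + 6*j + 9) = j*(j + 3)*(j + 3)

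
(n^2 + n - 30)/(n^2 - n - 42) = (n - 5)/(n - 7)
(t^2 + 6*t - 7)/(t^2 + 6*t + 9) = (t^2 + 6*t - 7)/(t^2 + 6*t + 9)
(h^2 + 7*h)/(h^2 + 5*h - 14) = h/(h - 2)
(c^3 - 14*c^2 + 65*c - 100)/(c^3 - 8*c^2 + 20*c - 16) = (c^2 - 10*c + 25)/(c^2 - 4*c + 4)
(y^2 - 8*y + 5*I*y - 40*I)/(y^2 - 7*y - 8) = (y + 5*I)/(y + 1)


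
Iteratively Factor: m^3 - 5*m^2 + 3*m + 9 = (m - 3)*(m^2 - 2*m - 3) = (m - 3)^2*(m + 1)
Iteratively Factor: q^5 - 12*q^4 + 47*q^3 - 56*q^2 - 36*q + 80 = (q + 1)*(q^4 - 13*q^3 + 60*q^2 - 116*q + 80) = (q - 4)*(q + 1)*(q^3 - 9*q^2 + 24*q - 20) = (q - 4)*(q - 2)*(q + 1)*(q^2 - 7*q + 10) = (q - 5)*(q - 4)*(q - 2)*(q + 1)*(q - 2)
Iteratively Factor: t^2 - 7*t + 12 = (t - 3)*(t - 4)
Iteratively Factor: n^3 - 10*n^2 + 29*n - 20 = (n - 4)*(n^2 - 6*n + 5) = (n - 4)*(n - 1)*(n - 5)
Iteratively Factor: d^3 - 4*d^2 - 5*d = (d - 5)*(d^2 + d) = d*(d - 5)*(d + 1)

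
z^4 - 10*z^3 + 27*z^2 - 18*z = z*(z - 6)*(z - 3)*(z - 1)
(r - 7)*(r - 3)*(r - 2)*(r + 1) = r^4 - 11*r^3 + 29*r^2 - r - 42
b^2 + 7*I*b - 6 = (b + I)*(b + 6*I)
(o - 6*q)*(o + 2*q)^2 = o^3 - 2*o^2*q - 20*o*q^2 - 24*q^3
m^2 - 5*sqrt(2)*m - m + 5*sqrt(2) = (m - 1)*(m - 5*sqrt(2))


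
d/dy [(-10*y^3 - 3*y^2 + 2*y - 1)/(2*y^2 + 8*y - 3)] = 2*(-10*y^4 - 80*y^3 + 31*y^2 + 11*y + 1)/(4*y^4 + 32*y^3 + 52*y^2 - 48*y + 9)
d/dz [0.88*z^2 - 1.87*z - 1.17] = 1.76*z - 1.87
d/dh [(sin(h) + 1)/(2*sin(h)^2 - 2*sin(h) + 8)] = (-2*sin(h) + cos(h)^2 + 4)*cos(h)/(2*(sin(h)^2 - sin(h) + 4)^2)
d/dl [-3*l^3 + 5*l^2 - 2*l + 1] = -9*l^2 + 10*l - 2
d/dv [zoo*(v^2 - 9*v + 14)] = zoo*(v + 1)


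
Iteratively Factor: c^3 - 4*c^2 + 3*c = (c)*(c^2 - 4*c + 3) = c*(c - 3)*(c - 1)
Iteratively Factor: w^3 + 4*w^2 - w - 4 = (w - 1)*(w^2 + 5*w + 4) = (w - 1)*(w + 4)*(w + 1)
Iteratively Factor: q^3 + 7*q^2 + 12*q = (q)*(q^2 + 7*q + 12) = q*(q + 3)*(q + 4)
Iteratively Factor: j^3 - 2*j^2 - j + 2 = (j + 1)*(j^2 - 3*j + 2) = (j - 1)*(j + 1)*(j - 2)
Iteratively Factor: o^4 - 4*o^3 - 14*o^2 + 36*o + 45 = (o - 5)*(o^3 + o^2 - 9*o - 9) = (o - 5)*(o + 3)*(o^2 - 2*o - 3) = (o - 5)*(o - 3)*(o + 3)*(o + 1)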